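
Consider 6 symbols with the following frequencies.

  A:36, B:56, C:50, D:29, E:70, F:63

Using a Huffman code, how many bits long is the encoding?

779

Build the Huffman tree bottom-up:
merge D(29) and A(36): 65
merge C(50) and B(56): 106
merge F(63) and 65: 128
merge E(70) and 106: 176
merge 128 and 176: 304
Total encoded bits = sum of merged weights = 65 + 106 + 128 + 176 + 304 = 779.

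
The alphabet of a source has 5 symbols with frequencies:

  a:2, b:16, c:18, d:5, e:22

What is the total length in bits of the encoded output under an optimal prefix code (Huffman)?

Merge the two smallest weights repeatedly:
a(2) + d(5) → 7
7 + b(16) → 23
c(18) + e(22) → 40
23 + 40 → 63
Total encoded bits = sum of merged weights = 7 + 23 + 40 + 63 = 133.

133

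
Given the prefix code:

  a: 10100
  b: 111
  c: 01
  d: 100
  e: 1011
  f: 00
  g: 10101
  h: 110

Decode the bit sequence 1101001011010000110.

Read left to right; each codeword is recognised as soon as it completes (prefix code):
  110→h | 100→d | 1011→e | 01→c | 00→f | 00→f | 110→h
Decoded message: hdecffh

hdecffh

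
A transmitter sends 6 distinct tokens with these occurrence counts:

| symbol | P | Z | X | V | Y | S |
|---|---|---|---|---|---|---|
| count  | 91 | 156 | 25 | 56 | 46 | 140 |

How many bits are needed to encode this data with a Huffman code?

Merge the two smallest weights repeatedly:
X(25) + Y(46) → 71
V(56) + 71 → 127
P(91) + 127 → 218
S(140) + Z(156) → 296
218 + 296 → 514
Total encoded bits = sum of merged weights = 71 + 127 + 218 + 296 + 514 = 1226.

1226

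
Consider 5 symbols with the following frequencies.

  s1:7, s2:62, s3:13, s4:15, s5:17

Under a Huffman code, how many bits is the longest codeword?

Merge the two lowest-weight nodes at each step:
s1(7) + s3(13) → 20
s4(15) + s5(17) → 32
20 + 32 → 52
52 + s2(62) → 114
Maximum depth reached is 3.

3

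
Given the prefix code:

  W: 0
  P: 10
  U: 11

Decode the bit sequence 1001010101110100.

Read left to right; each codeword is recognised as soon as it completes (prefix code):
  10→P | 0→W | 10→P | 10→P | 10→P | 11→U | 10→P | 10→P | 0→W
Decoded message: PWPPPUPPW

PWPPPUPPW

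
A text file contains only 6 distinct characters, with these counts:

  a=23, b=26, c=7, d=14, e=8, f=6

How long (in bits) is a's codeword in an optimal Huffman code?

2

Build the tree from the bottom:
merge f(6) and c(7): 13
merge e(8) and 13: 21
merge d(14) and 21: 35
merge a(23) and b(26): 49
merge 35 and 49: 84
a's leaf is at depth 2, giving a 2-bit codeword.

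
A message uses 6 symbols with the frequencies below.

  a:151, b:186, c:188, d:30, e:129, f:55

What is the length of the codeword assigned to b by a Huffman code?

2

Repeatedly merge the two smallest:
combine d(30), f(55) → 85
combine 85, e(129) → 214
combine a(151), b(186) → 337
combine c(188), 214 → 402
combine 337, 402 → 739
b's leaf is at depth 2, giving a 2-bit codeword.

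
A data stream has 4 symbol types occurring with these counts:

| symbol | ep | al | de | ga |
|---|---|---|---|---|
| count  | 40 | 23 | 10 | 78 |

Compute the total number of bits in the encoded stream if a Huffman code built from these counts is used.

Merge the two smallest weights repeatedly:
combine de(10), al(23) → 33
combine 33, ep(40) → 73
combine 73, ga(78) → 151
The encoded length is the sum of every internal node's weight: 33 + 73 + 151 = 257 bits.

257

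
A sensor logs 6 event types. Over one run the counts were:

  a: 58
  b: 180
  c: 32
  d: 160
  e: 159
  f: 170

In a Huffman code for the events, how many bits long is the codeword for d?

2

Build the tree from the bottom:
c(32) + a(58) → 90
90 + e(159) → 249
d(160) + f(170) → 330
b(180) + 249 → 429
330 + 429 → 759
d's leaf is at depth 2, giving a 2-bit codeword.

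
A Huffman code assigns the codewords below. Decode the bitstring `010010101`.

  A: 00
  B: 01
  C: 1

BACBB

Read left to right; each codeword is recognised as soon as it completes (prefix code):
  01→B | 00→A | 1→C | 01→B | 01→B
Decoded message: BACBB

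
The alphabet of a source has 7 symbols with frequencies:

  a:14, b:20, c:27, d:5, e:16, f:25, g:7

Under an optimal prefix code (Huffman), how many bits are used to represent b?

Huffman merges, smallest pair first:
merge d(5) and g(7): 12
merge 12 and a(14): 26
merge e(16) and b(20): 36
merge f(25) and 26: 51
merge c(27) and 36: 63
merge 51 and 63: 114
b sits 3 levels below the root, so its codeword is 3 bits.

3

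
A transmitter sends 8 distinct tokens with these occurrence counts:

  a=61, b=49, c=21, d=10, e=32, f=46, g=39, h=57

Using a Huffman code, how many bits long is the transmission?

Greedily combine the two least-frequent nodes:
d(10) + c(21) → 31
31 + e(32) → 63
g(39) + f(46) → 85
b(49) + h(57) → 106
a(61) + 63 → 124
85 + 106 → 191
124 + 191 → 315
The encoded length is the sum of every internal node's weight: 31 + 63 + 85 + 106 + 124 + 191 + 315 = 915 bits.

915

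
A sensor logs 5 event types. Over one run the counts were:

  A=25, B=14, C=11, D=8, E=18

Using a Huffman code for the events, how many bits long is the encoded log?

171

Merge the two smallest weights repeatedly:
merge D(8) and C(11): 19
merge B(14) and E(18): 32
merge 19 and A(25): 44
merge 32 and 44: 76
Total encoded bits = sum of merged weights = 19 + 32 + 44 + 76 = 171.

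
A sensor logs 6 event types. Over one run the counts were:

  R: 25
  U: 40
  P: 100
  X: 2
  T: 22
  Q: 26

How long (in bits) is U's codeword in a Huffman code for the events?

3

Build the tree from the bottom:
combine X(2), T(22) → 24
combine 24, R(25) → 49
combine Q(26), U(40) → 66
combine 49, 66 → 115
combine P(100), 115 → 215
U sits 3 levels below the root, so its codeword is 3 bits.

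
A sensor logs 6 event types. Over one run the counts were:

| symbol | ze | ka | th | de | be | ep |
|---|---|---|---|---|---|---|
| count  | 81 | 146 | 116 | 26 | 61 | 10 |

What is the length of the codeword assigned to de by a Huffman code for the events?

Huffman merges, smallest pair first:
merge ep(10) and de(26): 36
merge 36 and be(61): 97
merge ze(81) and 97: 178
merge th(116) and ka(146): 262
merge 178 and 262: 440
de's leaf is at depth 4, giving a 4-bit codeword.

4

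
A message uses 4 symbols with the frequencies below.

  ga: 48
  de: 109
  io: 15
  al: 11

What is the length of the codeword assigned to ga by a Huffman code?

Repeatedly merge the two smallest:
merge al(11) and io(15): 26
merge 26 and ga(48): 74
merge 74 and de(109): 183
ga's leaf is at depth 2, giving a 2-bit codeword.

2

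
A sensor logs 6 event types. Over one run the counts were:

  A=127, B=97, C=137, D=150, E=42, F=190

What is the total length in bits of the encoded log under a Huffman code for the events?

1889

Greedily combine the two least-frequent nodes:
E(42) + B(97) → 139
A(127) + C(137) → 264
139 + D(150) → 289
F(190) + 264 → 454
289 + 454 → 743
Each symbol's bit-cost is frequency × depth; summing gives 1889 bits (equivalently 139 + 264 + 289 + 454 + 743).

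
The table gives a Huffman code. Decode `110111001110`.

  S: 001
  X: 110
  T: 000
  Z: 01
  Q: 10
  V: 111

XVSX

Read left to right; each codeword is recognised as soon as it completes (prefix code):
  110→X | 111→V | 001→S | 110→X
Decoded message: XVSX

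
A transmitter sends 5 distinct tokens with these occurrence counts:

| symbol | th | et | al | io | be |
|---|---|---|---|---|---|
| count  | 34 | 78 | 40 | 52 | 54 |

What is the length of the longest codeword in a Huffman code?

3

Merge the two lowest-weight nodes at each step:
th(34) + al(40) → 74
io(52) + be(54) → 106
74 + et(78) → 152
106 + 152 → 258
Maximum depth reached is 3.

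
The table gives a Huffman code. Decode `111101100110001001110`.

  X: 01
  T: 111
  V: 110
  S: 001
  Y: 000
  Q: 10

Read left to right; each codeword is recognised as soon as it completes (prefix code):
  111→T | 10→Q | 110→V | 01→X | 10→Q | 001→S | 001→S | 110→V
Decoded message: TQVXQSSV

TQVXQSSV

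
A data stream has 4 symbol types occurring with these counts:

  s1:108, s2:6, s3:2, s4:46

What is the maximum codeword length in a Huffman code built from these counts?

Merge the two lowest-weight nodes at each step:
s3(2) + s2(6) → 8
8 + s4(46) → 54
54 + s1(108) → 162
The first pair merged (s3, s2) ends up deepest, at depth 3.

3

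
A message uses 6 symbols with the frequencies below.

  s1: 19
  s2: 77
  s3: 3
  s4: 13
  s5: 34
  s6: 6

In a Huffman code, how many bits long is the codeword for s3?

Build the tree from the bottom:
s3(3) + s6(6) → 9
9 + s4(13) → 22
s1(19) + 22 → 41
s5(34) + 41 → 75
75 + s2(77) → 152
s3's leaf is at depth 5, giving a 5-bit codeword.

5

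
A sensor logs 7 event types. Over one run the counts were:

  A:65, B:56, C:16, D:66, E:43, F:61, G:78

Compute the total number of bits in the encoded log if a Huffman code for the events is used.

1070

Greedily combine the two least-frequent nodes:
combine C(16), E(43) → 59
combine B(56), 59 → 115
combine F(61), A(65) → 126
combine D(66), G(78) → 144
combine 115, 126 → 241
combine 144, 241 → 385
Each symbol's bit-cost is frequency × depth; summing gives 1070 bits (equivalently 59 + 115 + 126 + 144 + 241 + 385).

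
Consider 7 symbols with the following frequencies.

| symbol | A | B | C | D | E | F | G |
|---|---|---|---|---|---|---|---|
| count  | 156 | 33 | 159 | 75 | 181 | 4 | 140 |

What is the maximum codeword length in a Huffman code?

5

Merge the two lowest-weight nodes at each step:
F(4) + B(33) → 37
37 + D(75) → 112
112 + G(140) → 252
A(156) + C(159) → 315
E(181) + 252 → 433
315 + 433 → 748
The rarest symbols sit at the bottom; the longest codeword is 5 bits.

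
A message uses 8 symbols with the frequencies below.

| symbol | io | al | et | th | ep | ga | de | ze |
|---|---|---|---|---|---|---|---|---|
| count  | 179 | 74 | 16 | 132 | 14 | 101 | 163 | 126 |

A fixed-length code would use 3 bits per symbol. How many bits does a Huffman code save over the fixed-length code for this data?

208

Fixed-length: 3 bits × 805 symbols = 2415 bits.
Huffman merges:
combine ep(14), et(16) → 30
combine 30, al(74) → 104
combine ga(101), 104 → 205
combine ze(126), th(132) → 258
combine de(163), io(179) → 342
combine 205, 258 → 463
combine 342, 463 → 805
Huffman total = 30 + 104 + 205 + 258 + 342 + 463 + 805 = 2207 bits.
Saving = 2415 − 2207 = 208 bits.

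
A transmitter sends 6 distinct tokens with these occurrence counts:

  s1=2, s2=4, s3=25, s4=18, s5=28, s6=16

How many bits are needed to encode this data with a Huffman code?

214

Build the Huffman tree bottom-up:
merge s1(2) and s2(4): 6
merge 6 and s6(16): 22
merge s4(18) and 22: 40
merge s3(25) and s5(28): 53
merge 40 and 53: 93
Each symbol's bit-cost is frequency × depth; summing gives 214 bits (equivalently 6 + 22 + 40 + 53 + 93).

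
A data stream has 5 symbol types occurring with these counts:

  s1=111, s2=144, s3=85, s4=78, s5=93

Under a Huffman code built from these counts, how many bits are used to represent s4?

3

Huffman merges, smallest pair first:
merge s4(78) and s3(85): 163
merge s5(93) and s1(111): 204
merge s2(144) and 163: 307
merge 204 and 307: 511
s4 sits 3 levels below the root, so its codeword is 3 bits.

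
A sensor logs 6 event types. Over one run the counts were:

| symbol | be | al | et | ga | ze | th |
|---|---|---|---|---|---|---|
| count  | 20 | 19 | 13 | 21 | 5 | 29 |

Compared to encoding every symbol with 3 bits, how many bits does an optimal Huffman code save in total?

52

Fixed-length: 3 bits × 107 symbols = 321 bits.
Huffman merges:
combine ze(5), et(13) → 18
combine 18, al(19) → 37
combine be(20), ga(21) → 41
combine th(29), 37 → 66
combine 41, 66 → 107
Huffman total = 18 + 37 + 41 + 66 + 107 = 269 bits.
Saving = 321 − 269 = 52 bits.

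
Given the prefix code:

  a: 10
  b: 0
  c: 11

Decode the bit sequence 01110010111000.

bcabacabb

Read left to right; each codeword is recognised as soon as it completes (prefix code):
  0→b | 11→c | 10→a | 0→b | 10→a | 11→c | 10→a | 0→b | 0→b
Decoded message: bcabacabb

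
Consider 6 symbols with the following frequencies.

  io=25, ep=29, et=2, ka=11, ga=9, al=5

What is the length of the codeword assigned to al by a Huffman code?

5

Huffman merges, smallest pair first:
merge et(2) and al(5): 7
merge 7 and ga(9): 16
merge ka(11) and 16: 27
merge io(25) and 27: 52
merge ep(29) and 52: 81
al sits 5 levels below the root, so its codeword is 5 bits.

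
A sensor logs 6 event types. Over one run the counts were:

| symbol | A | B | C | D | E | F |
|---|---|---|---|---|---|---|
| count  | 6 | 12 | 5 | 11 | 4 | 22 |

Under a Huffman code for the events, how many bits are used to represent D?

2

Repeatedly merge the two smallest:
combine E(4), C(5) → 9
combine A(6), 9 → 15
combine D(11), B(12) → 23
combine 15, F(22) → 37
combine 23, 37 → 60
D sits 2 levels below the root, so its codeword is 2 bits.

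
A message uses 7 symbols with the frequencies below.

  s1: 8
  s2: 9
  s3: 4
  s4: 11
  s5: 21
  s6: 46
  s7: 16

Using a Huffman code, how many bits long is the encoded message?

285

Build the Huffman tree bottom-up:
combine s3(4), s1(8) → 12
combine s2(9), s4(11) → 20
combine 12, s7(16) → 28
combine 20, s5(21) → 41
combine 28, 41 → 69
combine s6(46), 69 → 115
Total encoded bits = sum of merged weights = 12 + 20 + 28 + 41 + 69 + 115 = 285.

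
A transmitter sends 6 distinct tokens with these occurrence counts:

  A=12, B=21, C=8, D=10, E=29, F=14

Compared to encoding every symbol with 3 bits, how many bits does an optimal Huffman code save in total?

50

Fixed-length: 3 bits × 94 symbols = 282 bits.
Huffman merges:
merge C(8) and D(10): 18
merge A(12) and F(14): 26
merge 18 and B(21): 39
merge 26 and E(29): 55
merge 39 and 55: 94
Huffman total = 18 + 26 + 39 + 55 + 94 = 232 bits.
Saving = 282 − 232 = 50 bits.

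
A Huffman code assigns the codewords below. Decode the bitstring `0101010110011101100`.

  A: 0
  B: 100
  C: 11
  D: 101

ADADBCDB

Read left to right; each codeword is recognised as soon as it completes (prefix code):
  0→A | 101→D | 0→A | 101→D | 100→B | 11→C | 101→D | 100→B
Decoded message: ADADBCDB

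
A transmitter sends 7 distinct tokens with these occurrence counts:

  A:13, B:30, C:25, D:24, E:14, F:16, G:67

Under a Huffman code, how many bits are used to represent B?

Huffman merges, smallest pair first:
A(13) + E(14) → 27
F(16) + D(24) → 40
C(25) + 27 → 52
B(30) + 40 → 70
52 + G(67) → 119
70 + 119 → 189
The subtree containing B is merged 2 times, so code length = 2.

2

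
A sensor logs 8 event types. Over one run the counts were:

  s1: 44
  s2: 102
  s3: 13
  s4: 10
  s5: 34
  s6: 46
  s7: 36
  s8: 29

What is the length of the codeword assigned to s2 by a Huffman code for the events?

2

Huffman merges, smallest pair first:
s4(10) + s3(13) → 23
23 + s8(29) → 52
s5(34) + s7(36) → 70
s1(44) + s6(46) → 90
52 + 70 → 122
90 + s2(102) → 192
122 + 192 → 314
s2 sits 2 levels below the root, so its codeword is 2 bits.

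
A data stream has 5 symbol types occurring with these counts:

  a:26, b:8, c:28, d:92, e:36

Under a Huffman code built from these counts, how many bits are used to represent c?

3

Build the tree from the bottom:
combine b(8), a(26) → 34
combine c(28), 34 → 62
combine e(36), 62 → 98
combine d(92), 98 → 190
c's leaf is at depth 3, giving a 3-bit codeword.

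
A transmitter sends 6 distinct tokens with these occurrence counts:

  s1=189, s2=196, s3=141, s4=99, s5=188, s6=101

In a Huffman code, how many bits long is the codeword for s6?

Huffman merges, smallest pair first:
s4(99) + s6(101) → 200
s3(141) + s5(188) → 329
s1(189) + s2(196) → 385
200 + 329 → 529
385 + 529 → 914
The subtree containing s6 is merged 3 times, so code length = 3.

3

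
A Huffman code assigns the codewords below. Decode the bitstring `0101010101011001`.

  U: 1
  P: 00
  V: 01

VVVVVVUPU

Read left to right; each codeword is recognised as soon as it completes (prefix code):
  01→V | 01→V | 01→V | 01→V | 01→V | 01→V | 1→U | 00→P | 1→U
Decoded message: VVVVVVUPU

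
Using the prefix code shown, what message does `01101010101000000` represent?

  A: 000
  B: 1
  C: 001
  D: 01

Read left to right; each codeword is recognised as soon as it completes (prefix code):
  01→D | 1→B | 01→D | 01→D | 01→D | 01→D | 000→A | 000→A
Decoded message: DBDDDDAA

DBDDDDAA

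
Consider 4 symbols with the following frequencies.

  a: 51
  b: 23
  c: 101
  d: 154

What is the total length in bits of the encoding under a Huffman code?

578

Build the Huffman tree bottom-up:
combine b(23), a(51) → 74
combine 74, c(101) → 175
combine d(154), 175 → 329
The encoded length is the sum of every internal node's weight: 74 + 175 + 329 = 578 bits.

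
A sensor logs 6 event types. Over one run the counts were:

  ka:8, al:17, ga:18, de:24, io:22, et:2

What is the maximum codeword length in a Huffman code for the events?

4

Merge the two lowest-weight nodes at each step:
merge et(2) and ka(8): 10
merge 10 and al(17): 27
merge ga(18) and io(22): 40
merge de(24) and 27: 51
merge 40 and 51: 91
The first pair merged (et, ka) ends up deepest, at depth 4.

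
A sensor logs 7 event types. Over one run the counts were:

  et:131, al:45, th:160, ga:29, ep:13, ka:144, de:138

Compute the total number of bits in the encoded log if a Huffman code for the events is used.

1667

Merge the two smallest weights repeatedly:
ep(13) + ga(29) → 42
42 + al(45) → 87
87 + et(131) → 218
de(138) + ka(144) → 282
th(160) + 218 → 378
282 + 378 → 660
The encoded length is the sum of every internal node's weight: 42 + 87 + 218 + 282 + 378 + 660 = 1667 bits.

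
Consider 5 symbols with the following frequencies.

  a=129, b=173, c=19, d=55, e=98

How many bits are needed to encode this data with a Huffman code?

1021

Greedily combine the two least-frequent nodes:
merge c(19) and d(55): 74
merge 74 and e(98): 172
merge a(129) and 172: 301
merge b(173) and 301: 474
The encoded length is the sum of every internal node's weight: 74 + 172 + 301 + 474 = 1021 bits.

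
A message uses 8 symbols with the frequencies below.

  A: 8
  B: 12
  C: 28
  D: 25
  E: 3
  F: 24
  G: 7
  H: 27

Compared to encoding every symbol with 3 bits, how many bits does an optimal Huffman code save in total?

Fixed-length: 3 bits × 134 symbols = 402 bits.
Huffman merges:
merge E(3) and G(7): 10
merge A(8) and 10: 18
merge B(12) and 18: 30
merge F(24) and D(25): 49
merge H(27) and C(28): 55
merge 30 and 49: 79
merge 55 and 79: 134
Huffman total = 10 + 18 + 30 + 49 + 55 + 79 + 134 = 375 bits.
Saving = 402 − 375 = 27 bits.

27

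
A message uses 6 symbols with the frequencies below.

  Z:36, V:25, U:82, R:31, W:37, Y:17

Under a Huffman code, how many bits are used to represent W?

3

Build the tree from the bottom:
merge Y(17) and V(25): 42
merge R(31) and Z(36): 67
merge W(37) and 42: 79
merge 67 and 79: 146
merge U(82) and 146: 228
W's leaf is at depth 3, giving a 3-bit codeword.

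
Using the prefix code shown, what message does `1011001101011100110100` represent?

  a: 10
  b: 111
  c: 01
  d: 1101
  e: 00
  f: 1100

afdcfde

Read left to right; each codeword is recognised as soon as it completes (prefix code):
  10→a | 1100→f | 1101→d | 01→c | 1100→f | 1101→d | 00→e
Decoded message: afdcfde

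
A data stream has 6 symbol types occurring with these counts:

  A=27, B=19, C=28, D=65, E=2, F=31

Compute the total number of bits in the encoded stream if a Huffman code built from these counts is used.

407

Greedily combine the two least-frequent nodes:
E(2) + B(19) → 21
21 + A(27) → 48
C(28) + F(31) → 59
48 + 59 → 107
D(65) + 107 → 172
The encoded length is the sum of every internal node's weight: 21 + 48 + 59 + 107 + 172 = 407 bits.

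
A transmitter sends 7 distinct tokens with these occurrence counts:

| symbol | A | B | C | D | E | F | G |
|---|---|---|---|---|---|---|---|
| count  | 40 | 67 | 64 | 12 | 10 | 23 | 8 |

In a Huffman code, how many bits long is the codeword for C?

Repeatedly merge the two smallest:
merge G(8) and E(10): 18
merge D(12) and 18: 30
merge F(23) and 30: 53
merge A(40) and 53: 93
merge C(64) and B(67): 131
merge 93 and 131: 224
C's leaf is at depth 2, giving a 2-bit codeword.

2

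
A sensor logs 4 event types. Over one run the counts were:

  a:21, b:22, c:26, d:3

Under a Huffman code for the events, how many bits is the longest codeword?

3

Merge the two lowest-weight nodes at each step:
d(3) + a(21) → 24
b(22) + 24 → 46
c(26) + 46 → 72
Maximum depth reached is 3.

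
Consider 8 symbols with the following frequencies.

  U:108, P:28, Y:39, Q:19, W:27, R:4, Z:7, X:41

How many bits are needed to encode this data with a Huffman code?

Greedily combine the two least-frequent nodes:
merge R(4) and Z(7): 11
merge 11 and Q(19): 30
merge W(27) and P(28): 55
merge 30 and Y(39): 69
merge X(41) and 55: 96
merge 69 and 96: 165
merge U(108) and 165: 273
Total encoded bits = sum of merged weights = 11 + 30 + 55 + 69 + 96 + 165 + 273 = 699.

699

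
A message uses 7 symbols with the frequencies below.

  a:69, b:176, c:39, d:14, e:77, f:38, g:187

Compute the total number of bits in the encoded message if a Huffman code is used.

Build the Huffman tree bottom-up:
combine d(14), f(38) → 52
combine c(39), 52 → 91
combine a(69), e(77) → 146
combine 91, 146 → 237
combine b(176), g(187) → 363
combine 237, 363 → 600
Total encoded bits = sum of merged weights = 52 + 91 + 146 + 237 + 363 + 600 = 1489.

1489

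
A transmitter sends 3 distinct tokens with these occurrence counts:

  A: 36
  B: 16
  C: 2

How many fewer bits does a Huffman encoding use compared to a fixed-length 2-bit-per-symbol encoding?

36

Fixed-length: 2 bits × 54 symbols = 108 bits.
Huffman merges:
combine C(2), B(16) → 18
combine 18, A(36) → 54
Huffman total = 18 + 54 = 72 bits.
Saving = 108 − 72 = 36 bits.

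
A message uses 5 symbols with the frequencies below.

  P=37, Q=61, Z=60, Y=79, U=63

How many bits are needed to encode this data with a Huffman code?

697

Greedily combine the two least-frequent nodes:
P(37) + Z(60) → 97
Q(61) + U(63) → 124
Y(79) + 97 → 176
124 + 176 → 300
Total encoded bits = sum of merged weights = 97 + 124 + 176 + 300 = 697.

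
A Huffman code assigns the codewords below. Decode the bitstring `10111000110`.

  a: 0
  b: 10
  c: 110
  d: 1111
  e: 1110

Read left to right; each codeword is recognised as soon as it completes (prefix code):
  10→b | 1110→e | 0→a | 0→a | 110→c
Decoded message: beaac

beaac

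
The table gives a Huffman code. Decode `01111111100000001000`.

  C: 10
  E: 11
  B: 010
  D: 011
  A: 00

DEEEAAABA

Read left to right; each codeword is recognised as soon as it completes (prefix code):
  011→D | 11→E | 11→E | 11→E | 00→A | 00→A | 00→A | 010→B | 00→A
Decoded message: DEEEAAABA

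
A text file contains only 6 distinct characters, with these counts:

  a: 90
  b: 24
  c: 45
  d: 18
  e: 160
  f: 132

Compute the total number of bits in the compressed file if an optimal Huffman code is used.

Build the Huffman tree bottom-up:
merge d(18) and b(24): 42
merge 42 and c(45): 87
merge 87 and a(90): 177
merge f(132) and e(160): 292
merge 177 and 292: 469
Each symbol's bit-cost is frequency × depth; summing gives 1067 bits (equivalently 42 + 87 + 177 + 292 + 469).

1067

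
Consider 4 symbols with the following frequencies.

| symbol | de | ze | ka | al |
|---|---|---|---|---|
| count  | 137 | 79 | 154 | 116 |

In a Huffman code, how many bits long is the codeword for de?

Huffman merges, smallest pair first:
combine ze(79), al(116) → 195
combine de(137), ka(154) → 291
combine 195, 291 → 486
de's leaf is at depth 2, giving a 2-bit codeword.

2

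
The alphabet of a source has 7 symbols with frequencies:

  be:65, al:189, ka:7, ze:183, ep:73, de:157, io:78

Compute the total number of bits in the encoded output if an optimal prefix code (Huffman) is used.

1944

Build the Huffman tree bottom-up:
merge ka(7) and be(65): 72
merge 72 and ep(73): 145
merge io(78) and 145: 223
merge de(157) and ze(183): 340
merge al(189) and 223: 412
merge 340 and 412: 752
Total encoded bits = sum of merged weights = 72 + 145 + 223 + 340 + 412 + 752 = 1944.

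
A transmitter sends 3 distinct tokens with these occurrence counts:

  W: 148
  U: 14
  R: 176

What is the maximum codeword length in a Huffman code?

2

Merge the two lowest-weight nodes at each step:
U(14) + W(148) → 162
162 + R(176) → 338
Maximum depth reached is 2.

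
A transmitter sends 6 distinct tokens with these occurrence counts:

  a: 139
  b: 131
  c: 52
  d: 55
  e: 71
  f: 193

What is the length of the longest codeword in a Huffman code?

Merge the two lowest-weight nodes at each step:
c(52) + d(55) → 107
e(71) + 107 → 178
b(131) + a(139) → 270
178 + f(193) → 371
270 + 371 → 641
Maximum depth reached is 4.

4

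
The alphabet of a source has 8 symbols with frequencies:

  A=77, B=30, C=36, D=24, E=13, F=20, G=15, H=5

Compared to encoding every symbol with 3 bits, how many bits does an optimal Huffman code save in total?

Fixed-length: 3 bits × 220 symbols = 660 bits.
Huffman merges:
combine H(5), E(13) → 18
combine G(15), 18 → 33
combine F(20), D(24) → 44
combine B(30), 33 → 63
combine C(36), 44 → 80
combine 63, A(77) → 140
combine 80, 140 → 220
Huffman total = 18 + 33 + 44 + 63 + 80 + 140 + 220 = 598 bits.
Saving = 660 − 598 = 62 bits.

62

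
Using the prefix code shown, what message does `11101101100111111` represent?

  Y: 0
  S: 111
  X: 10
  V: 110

Read left to right; each codeword is recognised as soon as it completes (prefix code):
  111→S | 0→Y | 110→V | 110→V | 0→Y | 111→S | 111→S
Decoded message: SYVVYSS

SYVVYSS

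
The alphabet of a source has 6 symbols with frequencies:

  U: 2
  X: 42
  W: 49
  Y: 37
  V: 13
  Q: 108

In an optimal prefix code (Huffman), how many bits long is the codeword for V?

4

Build the tree from the bottom:
merge U(2) and V(13): 15
merge 15 and Y(37): 52
merge X(42) and W(49): 91
merge 52 and 91: 143
merge Q(108) and 143: 251
V's leaf is at depth 4, giving a 4-bit codeword.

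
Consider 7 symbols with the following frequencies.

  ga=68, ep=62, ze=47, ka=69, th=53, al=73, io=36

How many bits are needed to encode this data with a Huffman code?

Greedily combine the two least-frequent nodes:
io(36) + ze(47) → 83
th(53) + ep(62) → 115
ga(68) + ka(69) → 137
al(73) + 83 → 156
115 + 137 → 252
156 + 252 → 408
Each symbol's bit-cost is frequency × depth; summing gives 1151 bits (equivalently 83 + 115 + 137 + 156 + 252 + 408).

1151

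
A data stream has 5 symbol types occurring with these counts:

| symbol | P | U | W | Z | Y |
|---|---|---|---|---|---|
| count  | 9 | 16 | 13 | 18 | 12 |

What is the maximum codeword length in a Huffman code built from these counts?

Merge the two lowest-weight nodes at each step:
P(9) + Y(12) → 21
W(13) + U(16) → 29
Z(18) + 21 → 39
29 + 39 → 68
The first pair merged (P, Y) ends up deepest, at depth 3.

3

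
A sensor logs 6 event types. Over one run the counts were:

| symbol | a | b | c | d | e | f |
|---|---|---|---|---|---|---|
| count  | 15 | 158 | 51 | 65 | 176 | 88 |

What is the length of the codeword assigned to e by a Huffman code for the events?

Build the tree from the bottom:
a(15) + c(51) → 66
d(65) + 66 → 131
f(88) + 131 → 219
b(158) + e(176) → 334
219 + 334 → 553
e's leaf is at depth 2, giving a 2-bit codeword.

2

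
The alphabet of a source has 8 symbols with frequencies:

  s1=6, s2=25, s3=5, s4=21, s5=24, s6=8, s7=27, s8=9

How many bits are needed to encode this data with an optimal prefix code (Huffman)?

351

Build the Huffman tree bottom-up:
combine s3(5), s1(6) → 11
combine s6(8), s8(9) → 17
combine 11, 17 → 28
combine s4(21), s5(24) → 45
combine s2(25), s7(27) → 52
combine 28, 45 → 73
combine 52, 73 → 125
Each symbol's bit-cost is frequency × depth; summing gives 351 bits (equivalently 11 + 17 + 28 + 45 + 52 + 73 + 125).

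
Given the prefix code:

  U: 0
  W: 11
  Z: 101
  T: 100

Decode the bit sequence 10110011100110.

Read left to right; each codeword is recognised as soon as it completes (prefix code):
  101→Z | 100→T | 11→W | 100→T | 11→W | 0→U
Decoded message: ZTWTWU

ZTWTWU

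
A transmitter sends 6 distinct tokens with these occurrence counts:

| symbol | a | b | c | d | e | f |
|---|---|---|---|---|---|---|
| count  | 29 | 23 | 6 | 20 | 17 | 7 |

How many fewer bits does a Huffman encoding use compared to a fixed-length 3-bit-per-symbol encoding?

Fixed-length: 3 bits × 102 symbols = 306 bits.
Huffman merges:
merge c(6) and f(7): 13
merge 13 and e(17): 30
merge d(20) and b(23): 43
merge a(29) and 30: 59
merge 43 and 59: 102
Huffman total = 13 + 30 + 43 + 59 + 102 = 247 bits.
Saving = 306 − 247 = 59 bits.

59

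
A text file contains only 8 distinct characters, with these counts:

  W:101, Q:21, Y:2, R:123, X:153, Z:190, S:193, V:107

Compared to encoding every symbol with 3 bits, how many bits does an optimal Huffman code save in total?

236

Fixed-length: 3 bits × 890 symbols = 2670 bits.
Huffman merges:
combine Y(2), Q(21) → 23
combine 23, W(101) → 124
combine V(107), R(123) → 230
combine 124, X(153) → 277
combine Z(190), S(193) → 383
combine 230, 277 → 507
combine 383, 507 → 890
Huffman total = 23 + 124 + 230 + 277 + 383 + 507 + 890 = 2434 bits.
Saving = 2670 − 2434 = 236 bits.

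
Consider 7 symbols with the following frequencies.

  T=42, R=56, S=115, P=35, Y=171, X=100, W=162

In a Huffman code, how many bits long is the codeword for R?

Repeatedly merge the two smallest:
P(35) + T(42) → 77
R(56) + 77 → 133
X(100) + S(115) → 215
133 + W(162) → 295
Y(171) + 215 → 386
295 + 386 → 681
R's leaf is at depth 3, giving a 3-bit codeword.

3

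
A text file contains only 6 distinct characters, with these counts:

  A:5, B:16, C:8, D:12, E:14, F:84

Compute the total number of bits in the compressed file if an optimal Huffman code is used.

Build the Huffman tree bottom-up:
merge A(5) and C(8): 13
merge D(12) and 13: 25
merge E(14) and B(16): 30
merge 25 and 30: 55
merge 55 and F(84): 139
Each symbol's bit-cost is frequency × depth; summing gives 262 bits (equivalently 13 + 25 + 30 + 55 + 139).

262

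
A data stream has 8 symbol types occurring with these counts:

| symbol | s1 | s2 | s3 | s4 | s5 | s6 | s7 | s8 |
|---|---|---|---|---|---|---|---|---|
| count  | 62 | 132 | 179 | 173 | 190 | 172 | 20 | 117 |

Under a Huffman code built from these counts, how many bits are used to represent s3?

Repeatedly merge the two smallest:
s7(20) + s1(62) → 82
82 + s8(117) → 199
s2(132) + s6(172) → 304
s4(173) + s3(179) → 352
s5(190) + 199 → 389
304 + 352 → 656
389 + 656 → 1045
s3's leaf is at depth 3, giving a 3-bit codeword.

3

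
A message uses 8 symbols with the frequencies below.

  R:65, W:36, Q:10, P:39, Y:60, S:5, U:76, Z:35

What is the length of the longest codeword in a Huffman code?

5

Merge the two lowest-weight nodes at each step:
combine S(5), Q(10) → 15
combine 15, Z(35) → 50
combine W(36), P(39) → 75
combine 50, Y(60) → 110
combine R(65), 75 → 140
combine U(76), 110 → 186
combine 140, 186 → 326
The rarest symbols sit at the bottom; the longest codeword is 5 bits.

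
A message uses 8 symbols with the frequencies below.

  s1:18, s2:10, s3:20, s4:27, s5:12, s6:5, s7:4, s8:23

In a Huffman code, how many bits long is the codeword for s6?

5

Build the tree from the bottom:
merge s7(4) and s6(5): 9
merge 9 and s2(10): 19
merge s5(12) and s1(18): 30
merge 19 and s3(20): 39
merge s8(23) and s4(27): 50
merge 30 and 39: 69
merge 50 and 69: 119
The subtree containing s6 is merged 5 times, so code length = 5.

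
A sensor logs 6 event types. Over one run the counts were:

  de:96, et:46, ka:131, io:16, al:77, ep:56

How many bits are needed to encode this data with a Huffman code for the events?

Merge the two smallest weights repeatedly:
io(16) + et(46) → 62
ep(56) + 62 → 118
al(77) + de(96) → 173
118 + ka(131) → 249
173 + 249 → 422
Each symbol's bit-cost is frequency × depth; summing gives 1024 bits (equivalently 62 + 118 + 173 + 249 + 422).

1024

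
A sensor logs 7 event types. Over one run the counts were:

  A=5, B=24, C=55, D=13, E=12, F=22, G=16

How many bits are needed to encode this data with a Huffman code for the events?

377

Merge the two smallest weights repeatedly:
merge A(5) and E(12): 17
merge D(13) and G(16): 29
merge 17 and F(22): 39
merge B(24) and 29: 53
merge 39 and 53: 92
merge C(55) and 92: 147
Each symbol's bit-cost is frequency × depth; summing gives 377 bits (equivalently 17 + 29 + 39 + 53 + 92 + 147).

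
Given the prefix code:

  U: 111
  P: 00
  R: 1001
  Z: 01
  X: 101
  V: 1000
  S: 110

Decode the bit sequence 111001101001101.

Read left to right; each codeword is recognised as soon as it completes (prefix code):
  111→U | 00→P | 110→S | 1001→R | 101→X
Decoded message: UPSRX

UPSRX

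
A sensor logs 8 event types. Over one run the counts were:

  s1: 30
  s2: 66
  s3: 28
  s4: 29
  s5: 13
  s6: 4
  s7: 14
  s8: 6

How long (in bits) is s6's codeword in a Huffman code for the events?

5

Repeatedly merge the two smallest:
s6(4) + s8(6) → 10
10 + s5(13) → 23
s7(14) + 23 → 37
s3(28) + s4(29) → 57
s1(30) + 37 → 67
57 + s2(66) → 123
67 + 123 → 190
s6 sits 5 levels below the root, so its codeword is 5 bits.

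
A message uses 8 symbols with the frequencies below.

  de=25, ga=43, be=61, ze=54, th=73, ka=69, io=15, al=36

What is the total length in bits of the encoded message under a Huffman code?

Merge the two smallest weights repeatedly:
merge io(15) and de(25): 40
merge al(36) and 40: 76
merge ga(43) and ze(54): 97
merge be(61) and ka(69): 130
merge th(73) and 76: 149
merge 97 and 130: 227
merge 149 and 227: 376
Total encoded bits = sum of merged weights = 40 + 76 + 97 + 130 + 149 + 227 + 376 = 1095.

1095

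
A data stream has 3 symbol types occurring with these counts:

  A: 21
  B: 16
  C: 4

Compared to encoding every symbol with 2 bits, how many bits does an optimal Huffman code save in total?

Fixed-length: 2 bits × 41 symbols = 82 bits.
Huffman merges:
combine C(4), B(16) → 20
combine 20, A(21) → 41
Huffman total = 20 + 41 = 61 bits.
Saving = 82 − 61 = 21 bits.

21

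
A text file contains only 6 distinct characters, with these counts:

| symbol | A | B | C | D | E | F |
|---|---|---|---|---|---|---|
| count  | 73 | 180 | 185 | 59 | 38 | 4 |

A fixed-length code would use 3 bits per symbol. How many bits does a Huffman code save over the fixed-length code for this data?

Fixed-length: 3 bits × 539 symbols = 1617 bits.
Huffman merges:
merge F(4) and E(38): 42
merge 42 and D(59): 101
merge A(73) and 101: 174
merge 174 and B(180): 354
merge C(185) and 354: 539
Huffman total = 42 + 101 + 174 + 354 + 539 = 1210 bits.
Saving = 1617 − 1210 = 407 bits.

407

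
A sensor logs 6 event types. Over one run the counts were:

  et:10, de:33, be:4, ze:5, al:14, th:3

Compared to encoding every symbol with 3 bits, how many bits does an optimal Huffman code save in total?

61

Fixed-length: 3 bits × 69 symbols = 207 bits.
Huffman merges:
th(3) + be(4) → 7
ze(5) + 7 → 12
et(10) + 12 → 22
al(14) + 22 → 36
de(33) + 36 → 69
Huffman total = 7 + 12 + 22 + 36 + 69 = 146 bits.
Saving = 207 − 146 = 61 bits.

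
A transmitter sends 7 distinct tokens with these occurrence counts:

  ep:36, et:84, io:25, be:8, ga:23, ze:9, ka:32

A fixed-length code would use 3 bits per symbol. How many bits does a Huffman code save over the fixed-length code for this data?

111

Fixed-length: 3 bits × 217 symbols = 651 bits.
Huffman merges:
combine be(8), ze(9) → 17
combine 17, ga(23) → 40
combine io(25), ka(32) → 57
combine ep(36), 40 → 76
combine 57, 76 → 133
combine et(84), 133 → 217
Huffman total = 17 + 40 + 57 + 76 + 133 + 217 = 540 bits.
Saving = 651 − 540 = 111 bits.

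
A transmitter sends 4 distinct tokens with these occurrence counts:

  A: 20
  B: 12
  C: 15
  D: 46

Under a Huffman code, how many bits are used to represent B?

3

Repeatedly merge the two smallest:
combine B(12), C(15) → 27
combine A(20), 27 → 47
combine D(46), 47 → 93
B sits 3 levels below the root, so its codeword is 3 bits.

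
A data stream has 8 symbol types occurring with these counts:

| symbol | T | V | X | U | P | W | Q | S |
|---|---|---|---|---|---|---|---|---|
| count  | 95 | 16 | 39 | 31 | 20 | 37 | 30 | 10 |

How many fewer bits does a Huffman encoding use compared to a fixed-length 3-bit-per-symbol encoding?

Fixed-length: 3 bits × 278 symbols = 834 bits.
Huffman merges:
combine S(10), V(16) → 26
combine P(20), 26 → 46
combine Q(30), U(31) → 61
combine W(37), X(39) → 76
combine 46, 61 → 107
combine 76, T(95) → 171
combine 107, 171 → 278
Huffman total = 26 + 46 + 61 + 76 + 107 + 171 + 278 = 765 bits.
Saving = 834 − 765 = 69 bits.

69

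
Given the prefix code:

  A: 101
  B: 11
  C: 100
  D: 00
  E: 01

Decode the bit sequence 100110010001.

CBDCE

Read left to right; each codeword is recognised as soon as it completes (prefix code):
  100→C | 11→B | 00→D | 100→C | 01→E
Decoded message: CBDCE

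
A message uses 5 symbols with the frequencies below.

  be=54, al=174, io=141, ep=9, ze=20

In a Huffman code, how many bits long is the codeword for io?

2

Huffman merges, smallest pair first:
combine ep(9), ze(20) → 29
combine 29, be(54) → 83
combine 83, io(141) → 224
combine al(174), 224 → 398
io sits 2 levels below the root, so its codeword is 2 bits.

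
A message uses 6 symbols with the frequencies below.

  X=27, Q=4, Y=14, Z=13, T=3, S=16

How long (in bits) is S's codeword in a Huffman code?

2

Huffman merges, smallest pair first:
T(3) + Q(4) → 7
7 + Z(13) → 20
Y(14) + S(16) → 30
20 + X(27) → 47
30 + 47 → 77
The subtree containing S is merged 2 times, so code length = 2.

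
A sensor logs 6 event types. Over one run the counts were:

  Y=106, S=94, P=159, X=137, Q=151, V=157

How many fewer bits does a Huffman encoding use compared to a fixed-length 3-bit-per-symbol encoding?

Fixed-length: 3 bits × 804 symbols = 2412 bits.
Huffman merges:
merge S(94) and Y(106): 200
merge X(137) and Q(151): 288
merge V(157) and P(159): 316
merge 200 and 288: 488
merge 316 and 488: 804
Huffman total = 200 + 288 + 316 + 488 + 804 = 2096 bits.
Saving = 2412 − 2096 = 316 bits.

316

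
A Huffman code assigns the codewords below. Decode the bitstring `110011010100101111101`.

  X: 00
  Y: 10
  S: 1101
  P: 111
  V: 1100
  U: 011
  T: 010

Read left to right; each codeword is recognised as soon as it completes (prefix code):
  1100→V | 1101→S | 010→T | 010→T | 111→P | 1101→S
Decoded message: VSTTPS

VSTTPS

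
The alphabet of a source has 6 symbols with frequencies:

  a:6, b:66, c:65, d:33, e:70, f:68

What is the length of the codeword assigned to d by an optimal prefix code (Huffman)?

4

Build the tree from the bottom:
combine a(6), d(33) → 39
combine 39, c(65) → 104
combine b(66), f(68) → 134
combine e(70), 104 → 174
combine 134, 174 → 308
The subtree containing d is merged 4 times, so code length = 4.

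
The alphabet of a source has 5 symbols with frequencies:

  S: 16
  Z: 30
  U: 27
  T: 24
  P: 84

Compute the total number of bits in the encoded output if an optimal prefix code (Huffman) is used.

375

Merge the two smallest weights repeatedly:
merge S(16) and T(24): 40
merge U(27) and Z(30): 57
merge 40 and 57: 97
merge P(84) and 97: 181
Each symbol's bit-cost is frequency × depth; summing gives 375 bits (equivalently 40 + 57 + 97 + 181).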